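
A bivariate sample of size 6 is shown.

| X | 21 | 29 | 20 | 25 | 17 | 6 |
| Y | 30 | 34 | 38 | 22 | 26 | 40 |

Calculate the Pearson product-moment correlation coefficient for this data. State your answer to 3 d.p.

-0.467

n = 6, ΣX = 118, ΣY = 190, ΣX² = 2632, ΣY² = 6260, ΣXY = 3608
nΣXY − ΣXΣY = 21648 − 22420 = -772
nΣX² − (ΣX)² = 15792 − 13924 = 1868; nΣY² − (ΣY)² = 37560 − 36100 = 1460
r = -772 / √(1868 × 1460) = -772 / 1651.4478 ≈ -0.467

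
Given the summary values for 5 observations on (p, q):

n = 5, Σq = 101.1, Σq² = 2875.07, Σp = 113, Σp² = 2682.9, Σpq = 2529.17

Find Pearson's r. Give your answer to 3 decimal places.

0.746

r = (nΣpq − ΣpΣq) / √[(nΣp² − (Σp)²)(nΣq² − (Σq)²)]
Numerator: 5×2529.17 − 113×101.1 = 1221.55
Denominator: √[(13414.5 − 12769)(14375.35 − 10221.21)] = √[645.5 × 4154.14] = 1637.5278
r = 1221.55 / 1637.5278 ≈ 0.746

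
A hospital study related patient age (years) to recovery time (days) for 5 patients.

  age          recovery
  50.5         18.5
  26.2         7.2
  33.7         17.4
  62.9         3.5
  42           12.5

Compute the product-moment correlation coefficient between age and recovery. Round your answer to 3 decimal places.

n = 5, Σx = 215.3, Σy = 59.1, Σx² = 10092.79, Σy² = 865.35, Σxy = 2454.42
nΣxy − ΣxΣy = 12272.1 − 12724.23 = -452.13
nΣx² − (Σx)² = 50463.95 − 46354.09 = 4109.86; nΣy² − (Σy)² = 4326.75 − 3492.81 = 833.94
r = -452.13 / √(4109.86 × 833.94) = -452.13 / 1851.3175 ≈ -0.244

-0.244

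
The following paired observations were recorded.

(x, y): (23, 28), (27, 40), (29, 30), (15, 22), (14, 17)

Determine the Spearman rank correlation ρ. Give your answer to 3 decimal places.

0.900

Rank x: 3, 4, 5, 2, 1
Rank y: 3, 5, 4, 2, 1
d = rank(x) − rank(y): 0, -1, 1, 0, 0; Σd² = 2
ρ = 1 − 6Σd² / [n(n²−1)] = 1 − 6×2 / (5×24) = 1 − 12/120 ≈ 0.900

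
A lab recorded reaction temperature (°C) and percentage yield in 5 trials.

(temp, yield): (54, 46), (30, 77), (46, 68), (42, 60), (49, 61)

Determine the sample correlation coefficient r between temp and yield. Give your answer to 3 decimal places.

n = 5, Σx = 221, Σy = 312, Σx² = 10097, Σy² = 19990, Σxy = 13431
nΣxy − ΣxΣy = 67155 − 68952 = -1797
nΣx² − (Σx)² = 50485 − 48841 = 1644; nΣy² − (Σy)² = 99950 − 97344 = 2606
r = -1797 / √(1644 × 2606) = -1797 / 2069.8464 ≈ -0.868

-0.868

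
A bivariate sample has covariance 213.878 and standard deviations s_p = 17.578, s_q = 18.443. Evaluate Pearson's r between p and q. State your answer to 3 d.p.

0.660

r = Cov(p,q) / (s_p · s_q) = 213.878 / (17.578 × 18.443)
  = 213.878 / 324.1911 ≈ 0.660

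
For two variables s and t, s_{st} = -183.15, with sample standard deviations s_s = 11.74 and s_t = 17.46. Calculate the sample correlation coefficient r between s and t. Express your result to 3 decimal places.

r = Cov(s,t) / (s_s · s_t) = -183.15 / (11.74 × 17.46)
  = -183.15 / 204.9804 ≈ -0.894

-0.894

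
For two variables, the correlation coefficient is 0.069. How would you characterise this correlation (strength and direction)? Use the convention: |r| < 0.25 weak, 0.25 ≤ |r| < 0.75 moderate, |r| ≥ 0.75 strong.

weak positive

r = 0.069 > 0 so the relationship is positive.
|r| = 0.069, which falls in the weak range.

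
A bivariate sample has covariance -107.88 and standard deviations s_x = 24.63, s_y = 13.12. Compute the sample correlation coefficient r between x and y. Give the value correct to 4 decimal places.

r = Cov(x,y) / (s_x · s_y) = -107.88 / (24.63 × 13.12)
  = -107.88 / 323.1456 ≈ -0.3338

-0.3338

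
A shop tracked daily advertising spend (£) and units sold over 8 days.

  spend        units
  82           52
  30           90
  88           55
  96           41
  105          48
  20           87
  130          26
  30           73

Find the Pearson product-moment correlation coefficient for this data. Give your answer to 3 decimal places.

-0.965

n = 8, Σx = 581, Σy = 472, Σx² = 53809, Σy² = 31388, Σxy = 28090
nΣxy − ΣxΣy = 224720 − 274232 = -49512
nΣx² − (Σx)² = 430472 − 337561 = 92911; nΣy² − (Σy)² = 251104 − 222784 = 28320
r = -49512 / √(92911 × 28320) = -49512 / 51295.6092 ≈ -0.965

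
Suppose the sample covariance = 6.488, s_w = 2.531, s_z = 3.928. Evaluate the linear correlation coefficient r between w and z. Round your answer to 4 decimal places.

0.6526

r = Cov(w,z) / (s_w · s_z) = 6.488 / (2.531 × 3.928)
  = 6.488 / 9.9418 ≈ 0.6526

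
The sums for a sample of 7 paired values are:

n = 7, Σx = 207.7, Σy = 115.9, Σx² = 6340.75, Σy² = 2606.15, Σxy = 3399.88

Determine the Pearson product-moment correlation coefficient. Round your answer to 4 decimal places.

-0.1116

r = (nΣxy − ΣxΣy) / √[(nΣx² − (Σx)²)(nΣy² − (Σy)²)]
Numerator: 7×3399.88 − 207.7×115.9 = -273.27
Denominator: √[(44385.25 − 43139.29)(18243.05 − 13432.81)] = √[1245.96 × 4810.24] = 2448.1353
r = -273.27 / 2448.1353 ≈ -0.1116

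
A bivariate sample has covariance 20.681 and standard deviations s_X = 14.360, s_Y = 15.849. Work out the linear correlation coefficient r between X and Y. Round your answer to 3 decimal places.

0.091

r = Cov(X,Y) / (s_X · s_Y) = 20.681 / (14.360 × 15.849)
  = 20.681 / 227.5916 ≈ 0.091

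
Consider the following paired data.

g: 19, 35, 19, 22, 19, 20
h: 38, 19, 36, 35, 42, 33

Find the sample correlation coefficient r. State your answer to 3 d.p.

-0.943

n = 6, Σg = 134, Σh = 203, Σg² = 3192, Σh² = 7179, Σgh = 4299
nΣgh − ΣgΣh = 25794 − 27202 = -1408
nΣg² − (Σg)² = 19152 − 17956 = 1196; nΣh² − (Σh)² = 43074 − 41209 = 1865
r = -1408 / √(1196 × 1865) = -1408 / 1493.4992 ≈ -0.943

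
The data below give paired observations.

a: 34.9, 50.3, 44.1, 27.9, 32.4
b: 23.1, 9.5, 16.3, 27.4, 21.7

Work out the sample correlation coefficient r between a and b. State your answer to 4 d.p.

n = 5, Σa = 189.6, Σb = 98, Σa² = 7521.08, Σb² = 2111.2, Σab = 3470.41
nΣab − ΣaΣb = 17352.05 − 18580.8 = -1228.75
nΣa² − (Σa)² = 37605.4 − 35948.16 = 1657.24; nΣb² − (Σb)² = 10556 − 9604 = 952
r = -1228.75 / √(1657.24 × 952) = -1228.75 / 1256.0623 ≈ -0.9783

-0.9783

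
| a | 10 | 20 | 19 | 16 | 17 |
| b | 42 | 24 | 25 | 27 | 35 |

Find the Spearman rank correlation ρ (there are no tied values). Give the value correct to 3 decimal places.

Rank a: 1, 5, 4, 2, 3
Rank b: 5, 1, 2, 3, 4
d = rank(a) − rank(b): -4, 4, 2, -1, -1; Σd² = 38
ρ = 1 − 6Σd² / [n(n²−1)] = 1 − 6×38 / (5×24) = 1 − 228/120 ≈ -0.900

-0.900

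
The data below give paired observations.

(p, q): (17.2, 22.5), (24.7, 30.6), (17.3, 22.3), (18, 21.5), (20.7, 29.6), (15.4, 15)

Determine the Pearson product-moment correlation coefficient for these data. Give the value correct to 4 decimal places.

0.9101

n = 6, Σp = 113.3, Σq = 141.5, Σp² = 2194.87, Σq² = 3503.31, Σpq = 2759.33
nΣpq − ΣpΣq = 16555.98 − 16031.95 = 524.03
nΣp² − (Σp)² = 13169.22 − 12836.89 = 332.33; nΣq² − (Σq)² = 21019.86 − 20022.25 = 997.61
r = 524.03 / √(332.33 × 997.61) = 524.03 / 575.7914 ≈ 0.9101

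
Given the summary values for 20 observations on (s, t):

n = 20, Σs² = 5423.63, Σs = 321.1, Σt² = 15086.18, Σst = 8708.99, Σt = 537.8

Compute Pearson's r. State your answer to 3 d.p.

r = (nΣst − ΣsΣt) / √[(nΣs² − (Σs)²)(nΣt² − (Σt)²)]
Numerator: 20×8708.99 − 321.1×537.8 = 1492.22
Denominator: √[(108472.6 − 103105.21)(301723.6 − 289228.84)] = √[5367.39 × 12494.76] = 8189.2765
r = 1492.22 / 8189.2765 ≈ 0.182

0.182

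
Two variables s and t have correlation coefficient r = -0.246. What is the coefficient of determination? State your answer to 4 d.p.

0.0605

r² = (-0.246)² = 0.0605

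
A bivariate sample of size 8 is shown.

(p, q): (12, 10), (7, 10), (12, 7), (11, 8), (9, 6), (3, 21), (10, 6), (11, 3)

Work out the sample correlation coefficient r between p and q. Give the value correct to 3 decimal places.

-0.806

n = 8, Σp = 75, Σq = 71, Σp² = 769, Σq² = 835, Σpq = 572
nΣpq − ΣpΣq = 4576 − 5325 = -749
nΣp² − (Σp)² = 6152 − 5625 = 527; nΣq² − (Σq)² = 6680 − 5041 = 1639
r = -749 / √(527 × 1639) = -749 / 929.3831 ≈ -0.806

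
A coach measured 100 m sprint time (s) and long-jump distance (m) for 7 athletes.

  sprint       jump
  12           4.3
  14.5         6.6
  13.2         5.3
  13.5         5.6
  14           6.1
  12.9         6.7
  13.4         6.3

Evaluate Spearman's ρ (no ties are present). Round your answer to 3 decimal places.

0.357

Rank sprint: 1, 7, 3, 5, 6, 2, 4
Rank jump: 1, 6, 2, 3, 4, 7, 5
d = rank(sprint) − rank(jump): 0, 1, 1, 2, 2, -5, -1; Σd² = 36
ρ = 1 − 6Σd² / [n(n²−1)] = 1 − 6×36 / (7×48) = 1 − 216/336 ≈ 0.357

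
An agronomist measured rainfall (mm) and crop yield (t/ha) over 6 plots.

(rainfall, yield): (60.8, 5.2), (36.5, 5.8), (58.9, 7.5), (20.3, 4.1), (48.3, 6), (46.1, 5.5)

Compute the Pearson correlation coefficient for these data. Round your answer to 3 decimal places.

n = 6, Σx = 270.9, Σy = 34.1, Σx² = 13368.29, Σy² = 199.99, Σxy = 1596.19
nΣxy − ΣxΣy = 9577.14 − 9237.69 = 339.45
nΣx² − (Σx)² = 80209.74 − 73386.81 = 6822.93; nΣy² − (Σy)² = 1199.94 − 1162.81 = 37.13
r = 339.45 / √(6822.93 × 37.13) = 339.45 / 503.3243 ≈ 0.674

0.674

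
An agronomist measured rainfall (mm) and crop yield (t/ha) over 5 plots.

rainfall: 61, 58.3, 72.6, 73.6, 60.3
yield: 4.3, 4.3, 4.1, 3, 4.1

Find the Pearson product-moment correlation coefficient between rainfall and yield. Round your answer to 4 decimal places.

n = 5, Σx = 325.8, Σy = 19.8, Σx² = 21443.7, Σy² = 79.6, Σxy = 1278.68
nΣxy − ΣxΣy = 6393.4 − 6450.84 = -57.44
nΣx² − (Σx)² = 107218.5 − 106145.64 = 1072.86; nΣy² − (Σy)² = 398 − 392.04 = 5.96
r = -57.44 / √(1072.86 × 5.96) = -57.44 / 79.9640 ≈ -0.7183

-0.7183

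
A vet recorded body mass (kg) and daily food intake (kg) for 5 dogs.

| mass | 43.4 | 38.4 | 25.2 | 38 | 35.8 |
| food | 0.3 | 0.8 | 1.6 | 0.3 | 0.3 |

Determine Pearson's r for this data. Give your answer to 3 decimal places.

n = 5, Σx = 180.8, Σy = 3.3, Σx² = 6718.8, Σy² = 3.47, Σxy = 106.2
nΣxy − ΣxΣy = 531 − 596.64 = -65.64
nΣx² − (Σx)² = 33594 − 32688.64 = 905.36; nΣy² − (Σy)² = 17.35 − 10.89 = 6.46
r = -65.64 / √(905.36 × 6.46) = -65.64 / 76.4763 ≈ -0.858

-0.858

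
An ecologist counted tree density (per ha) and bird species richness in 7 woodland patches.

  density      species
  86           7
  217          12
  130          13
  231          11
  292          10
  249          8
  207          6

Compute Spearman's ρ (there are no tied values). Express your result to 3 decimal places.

Rank density: 1, 4, 2, 5, 7, 6, 3
Rank species: 2, 6, 7, 5, 4, 3, 1
d = rank(density) − rank(species): -1, -2, -5, 0, 3, 3, 2; Σd² = 52
ρ = 1 − 6Σd² / [n(n²−1)] = 1 − 6×52 / (7×48) = 1 − 312/336 ≈ 0.071

0.071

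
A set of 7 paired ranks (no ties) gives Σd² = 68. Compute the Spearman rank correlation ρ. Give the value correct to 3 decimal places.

ρ = 1 − 6Σd² / [n(n²−1)] = 1 − 6×68 / (7×48)
  = 1 − 408/336 = 1 − 1.2143 ≈ -0.214

-0.214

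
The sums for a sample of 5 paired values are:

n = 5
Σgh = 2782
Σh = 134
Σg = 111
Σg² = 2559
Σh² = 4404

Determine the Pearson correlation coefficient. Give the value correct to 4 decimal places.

r = (nΣgh − ΣgΣh) / √[(nΣg² − (Σg)²)(nΣh² − (Σh)²)]
Numerator: 5×2782 − 111×134 = -964
Denominator: √[(12795 − 12321)(22020 − 17956)] = √[474 × 4064] = 1387.9251
r = -964 / 1387.9251 ≈ -0.6946

-0.6946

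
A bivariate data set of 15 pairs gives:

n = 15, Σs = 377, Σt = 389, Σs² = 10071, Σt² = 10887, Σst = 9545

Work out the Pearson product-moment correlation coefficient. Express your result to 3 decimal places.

-0.336

r = (nΣst − ΣsΣt) / √[(nΣs² − (Σs)²)(nΣt² − (Σt)²)]
Numerator: 15×9545 − 377×389 = -3478
Denominator: √[(151065 − 142129)(163305 − 151321)] = √[8936 × 11984] = 10348.3827
r = -3478 / 10348.3827 ≈ -0.336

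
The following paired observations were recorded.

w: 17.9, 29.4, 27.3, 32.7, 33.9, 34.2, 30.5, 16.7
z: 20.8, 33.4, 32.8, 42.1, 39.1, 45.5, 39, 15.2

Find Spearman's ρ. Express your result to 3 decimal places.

0.976

Rank w: 2, 4, 3, 6, 7, 8, 5, 1
Rank z: 2, 4, 3, 7, 6, 8, 5, 1
d = rank(w) − rank(z): 0, 0, 0, -1, 1, 0, 0, 0; Σd² = 2
ρ = 1 − 6Σd² / [n(n²−1)] = 1 − 6×2 / (8×63) = 1 − 12/504 ≈ 0.976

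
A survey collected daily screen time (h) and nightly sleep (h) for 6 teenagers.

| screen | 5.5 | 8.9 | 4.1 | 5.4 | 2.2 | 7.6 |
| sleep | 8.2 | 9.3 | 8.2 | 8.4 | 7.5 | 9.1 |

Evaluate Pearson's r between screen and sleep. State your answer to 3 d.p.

0.979

n = 6, Σx = 33.7, Σy = 50.7, Σx² = 218.03, Σy² = 430.59, Σxy = 292.51
nΣxy − ΣxΣy = 1755.06 − 1708.59 = 46.47
nΣx² − (Σx)² = 1308.18 − 1135.69 = 172.49; nΣy² − (Σy)² = 2583.54 − 2570.49 = 13.05
r = 46.47 / √(172.49 × 13.05) = 46.47 / 47.4446 ≈ 0.979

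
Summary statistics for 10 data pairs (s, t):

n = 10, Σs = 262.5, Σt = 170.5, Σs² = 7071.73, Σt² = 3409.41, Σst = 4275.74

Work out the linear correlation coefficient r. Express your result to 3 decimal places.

r = (nΣst − ΣsΣt) / √[(nΣs² − (Σs)²)(nΣt² − (Σt)²)]
Numerator: 10×4275.74 − 262.5×170.5 = -1998.85
Denominator: √[(70717.3 − 68906.25)(34094.1 − 29070.25)] = √[1811.05 × 5023.85] = 3016.3626
r = -1998.85 / 3016.3626 ≈ -0.663

-0.663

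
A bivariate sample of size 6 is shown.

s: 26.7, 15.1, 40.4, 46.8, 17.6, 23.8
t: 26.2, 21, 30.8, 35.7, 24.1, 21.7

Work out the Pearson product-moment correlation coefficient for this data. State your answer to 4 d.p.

n = 6, Σs = 170.4, Σt = 159.5, Σs² = 5639.5, Σt² = 4402.27, Σst = 4872.34
nΣst − ΣsΣt = 29234.04 − 27178.8 = 2055.24
nΣs² − (Σs)² = 33837 − 29036.16 = 4800.84; nΣt² − (Σt)² = 26413.62 − 25440.25 = 973.37
r = 2055.24 / √(4800.84 × 973.37) = 2055.24 / 2161.7108 ≈ 0.9507

0.9507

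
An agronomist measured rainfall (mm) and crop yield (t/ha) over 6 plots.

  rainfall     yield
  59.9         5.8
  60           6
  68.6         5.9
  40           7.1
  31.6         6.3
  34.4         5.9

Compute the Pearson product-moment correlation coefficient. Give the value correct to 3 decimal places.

-0.469

n = 6, Σx = 294.5, Σy = 37, Σx² = 15675.89, Σy² = 229.36, Σxy = 1798.2
nΣxy − ΣxΣy = 10789.2 − 10896.5 = -107.3
nΣx² − (Σx)² = 94055.34 − 86730.25 = 7325.09; nΣy² − (Σy)² = 1376.16 − 1369 = 7.16
r = -107.3 / √(7325.09 × 7.16) = -107.3 / 229.0145 ≈ -0.469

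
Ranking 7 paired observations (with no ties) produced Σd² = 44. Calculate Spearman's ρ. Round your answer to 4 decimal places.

ρ = 1 − 6Σd² / [n(n²−1)] = 1 − 6×44 / (7×48)
  = 1 − 264/336 = 1 − 0.78571 ≈ 0.2143

0.2143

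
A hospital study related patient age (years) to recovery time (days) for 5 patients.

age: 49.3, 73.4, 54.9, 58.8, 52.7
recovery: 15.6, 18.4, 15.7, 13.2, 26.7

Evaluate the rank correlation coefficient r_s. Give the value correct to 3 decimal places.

Rank age: 1, 5, 3, 4, 2
Rank recovery: 2, 4, 3, 1, 5
d = rank(age) − rank(recovery): -1, 1, 0, 3, -3; Σd² = 20
ρ = 1 − 6Σd² / [n(n²−1)] = 1 − 6×20 / (5×24) = 1 − 120/120 ≈ 0.000

0.000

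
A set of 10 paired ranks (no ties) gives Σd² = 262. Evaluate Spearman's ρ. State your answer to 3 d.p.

ρ = 1 − 6Σd² / [n(n²−1)] = 1 − 6×262 / (10×99)
  = 1 − 1572/990 = 1 − 1.5879 ≈ -0.588

-0.588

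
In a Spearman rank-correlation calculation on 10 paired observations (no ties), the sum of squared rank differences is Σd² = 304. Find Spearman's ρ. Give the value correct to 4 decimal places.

ρ = 1 − 6Σd² / [n(n²−1)] = 1 − 6×304 / (10×99)
  = 1 − 1824/990 = 1 − 1.84242 ≈ -0.8424

-0.8424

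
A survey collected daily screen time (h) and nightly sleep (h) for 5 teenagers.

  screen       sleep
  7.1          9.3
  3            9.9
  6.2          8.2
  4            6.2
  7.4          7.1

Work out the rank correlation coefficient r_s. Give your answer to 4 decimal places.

-0.3000

Rank screen: 4, 1, 3, 2, 5
Rank sleep: 4, 5, 3, 1, 2
d = rank(screen) − rank(sleep): 0, -4, 0, 1, 3; Σd² = 26
ρ = 1 − 6Σd² / [n(n²−1)] = 1 − 6×26 / (5×24) = 1 − 156/120 ≈ -0.3000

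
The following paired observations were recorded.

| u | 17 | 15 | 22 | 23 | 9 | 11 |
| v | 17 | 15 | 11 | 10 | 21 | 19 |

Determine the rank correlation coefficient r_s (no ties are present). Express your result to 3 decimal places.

-0.943

Rank u: 4, 3, 5, 6, 1, 2
Rank v: 4, 3, 2, 1, 6, 5
d = rank(u) − rank(v): 0, 0, 3, 5, -5, -3; Σd² = 68
ρ = 1 − 6Σd² / [n(n²−1)] = 1 − 6×68 / (6×35) = 1 − 408/210 ≈ -0.943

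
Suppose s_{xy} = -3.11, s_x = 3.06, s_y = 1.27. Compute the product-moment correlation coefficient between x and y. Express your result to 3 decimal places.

-0.800

r = Cov(x,y) / (s_x · s_y) = -3.11 / (3.06 × 1.27)
  = -3.11 / 3.8862 ≈ -0.800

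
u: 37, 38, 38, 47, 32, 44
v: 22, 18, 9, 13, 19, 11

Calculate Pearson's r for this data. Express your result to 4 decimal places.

-0.5557

n = 6, Σu = 236, Σv = 92, Σu² = 9426, Σv² = 1540, Σuv = 3543
nΣuv − ΣuΣv = 21258 − 21712 = -454
nΣu² − (Σu)² = 56556 − 55696 = 860; nΣv² − (Σv)² = 9240 − 8464 = 776
r = -454 / √(860 × 776) = -454 / 816.9210 ≈ -0.5557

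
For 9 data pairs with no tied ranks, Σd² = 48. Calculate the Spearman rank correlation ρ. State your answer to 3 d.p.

ρ = 1 − 6Σd² / [n(n²−1)] = 1 − 6×48 / (9×80)
  = 1 − 288/720 = 1 − 0.4000 ≈ 0.600

0.600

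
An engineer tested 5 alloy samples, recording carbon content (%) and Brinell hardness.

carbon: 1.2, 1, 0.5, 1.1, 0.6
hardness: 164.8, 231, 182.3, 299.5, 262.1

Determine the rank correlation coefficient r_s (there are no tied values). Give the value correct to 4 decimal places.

Rank carbon: 5, 3, 1, 4, 2
Rank hardness: 1, 3, 2, 5, 4
d = rank(carbon) − rank(hardness): 4, 0, -1, -1, -2; Σd² = 22
ρ = 1 − 6Σd² / [n(n²−1)] = 1 − 6×22 / (5×24) = 1 − 132/120 ≈ -0.1000

-0.1000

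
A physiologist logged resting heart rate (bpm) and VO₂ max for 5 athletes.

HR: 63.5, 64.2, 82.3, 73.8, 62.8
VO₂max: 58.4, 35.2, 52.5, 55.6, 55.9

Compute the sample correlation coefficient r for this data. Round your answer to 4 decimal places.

n = 5, Σx = 346.6, Σy = 257.6, Σx² = 24317.46, Σy² = 13622.02, Σxy = 17902.79
nΣxy − ΣxΣy = 89513.95 − 89284.16 = 229.79
nΣx² − (Σx)² = 121587.3 − 120131.56 = 1455.74; nΣy² − (Σy)² = 68110.1 − 66357.76 = 1752.34
r = 229.79 / √(1455.74 × 1752.34) = 229.79 / 1597.1698 ≈ 0.1439

0.1439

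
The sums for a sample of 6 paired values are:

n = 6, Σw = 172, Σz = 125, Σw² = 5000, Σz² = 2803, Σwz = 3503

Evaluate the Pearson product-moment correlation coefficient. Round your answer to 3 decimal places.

-0.684

r = (nΣwz − ΣwΣz) / √[(nΣw² − (Σw)²)(nΣz² − (Σz)²)]
Numerator: 6×3503 − 172×125 = -482
Denominator: √[(30000 − 29584)(16818 − 15625)] = √[416 × 1193] = 704.4771
r = -482 / 704.4771 ≈ -0.684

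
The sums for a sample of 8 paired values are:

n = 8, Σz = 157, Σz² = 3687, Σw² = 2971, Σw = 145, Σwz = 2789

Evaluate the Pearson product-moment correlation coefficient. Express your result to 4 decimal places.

-0.1242

r = (nΣwz − ΣwΣz) / √[(nΣw² − (Σw)²)(nΣz² − (Σz)²)]
Numerator: 8×2789 − 145×157 = -453
Denominator: √[(23768 − 21025)(29496 − 24649)] = √[2743 × 4847] = 3646.2749
r = -453 / 3646.2749 ≈ -0.1242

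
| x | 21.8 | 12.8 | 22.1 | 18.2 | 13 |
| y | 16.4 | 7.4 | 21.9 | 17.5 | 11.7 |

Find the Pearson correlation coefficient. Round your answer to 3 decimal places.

0.889

n = 5, Σx = 87.9, Σy = 74.9, Σx² = 1627.73, Σy² = 1246.47, Σxy = 1406.83
nΣxy − ΣxΣy = 7034.15 − 6583.71 = 450.44
nΣx² − (Σx)² = 8138.65 − 7726.41 = 412.24; nΣy² − (Σy)² = 6232.35 − 5610.01 = 622.34
r = 450.44 / √(412.24 × 622.34) = 450.44 / 506.5110 ≈ 0.889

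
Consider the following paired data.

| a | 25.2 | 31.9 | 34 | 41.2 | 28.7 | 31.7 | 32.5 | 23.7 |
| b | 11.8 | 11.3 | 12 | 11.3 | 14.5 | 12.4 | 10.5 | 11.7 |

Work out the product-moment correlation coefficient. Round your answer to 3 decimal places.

-0.268

n = 8, Σa = 248.9, Σb = 95.5, Σa² = 7952.61, Σb² = 1149.77, Σab = 2959.16
nΣab − ΣaΣb = 23673.28 − 23769.95 = -96.67
nΣa² − (Σa)² = 63620.88 − 61951.21 = 1669.67; nΣb² − (Σb)² = 9198.16 − 9120.25 = 77.91
r = -96.67 / √(1669.67 × 77.91) = -96.67 / 360.6716 ≈ -0.268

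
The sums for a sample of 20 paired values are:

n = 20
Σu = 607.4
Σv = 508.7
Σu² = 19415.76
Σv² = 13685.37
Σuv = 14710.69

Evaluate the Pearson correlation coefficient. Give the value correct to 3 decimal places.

r = (nΣuv − ΣuΣv) / √[(nΣu² − (Σu)²)(nΣv² − (Σv)²)]
Numerator: 20×14710.69 − 607.4×508.7 = -14770.58
Denominator: √[(388315.2 − 368934.76)(273707.4 − 258775.69)] = √[19380.44 × 14931.71] = 17011.2642
r = -14770.58 / 17011.2642 ≈ -0.868

-0.868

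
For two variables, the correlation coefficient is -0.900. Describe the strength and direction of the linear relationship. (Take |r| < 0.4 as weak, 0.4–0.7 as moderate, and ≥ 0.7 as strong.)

r = -0.900 < 0 so the relationship is negative.
|r| = 0.900, which falls in the strong range.

strong negative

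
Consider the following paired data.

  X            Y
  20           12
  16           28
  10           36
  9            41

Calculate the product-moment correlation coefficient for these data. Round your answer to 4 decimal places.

-0.9712

n = 4, ΣX = 55, ΣY = 117, ΣX² = 837, ΣY² = 3905, ΣXY = 1417
nΣXY − ΣXΣY = 5668 − 6435 = -767
nΣX² − (ΣX)² = 3348 − 3025 = 323; nΣY² − (ΣY)² = 15620 − 13689 = 1931
r = -767 / √(323 × 1931) = -767 / 789.7550 ≈ -0.9712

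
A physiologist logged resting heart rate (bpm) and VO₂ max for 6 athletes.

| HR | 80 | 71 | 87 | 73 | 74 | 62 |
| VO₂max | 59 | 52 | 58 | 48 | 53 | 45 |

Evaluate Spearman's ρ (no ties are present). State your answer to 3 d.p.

Rank HR: 5, 2, 6, 3, 4, 1
Rank VO₂max: 6, 3, 5, 2, 4, 1
d = rank(HR) − rank(VO₂max): -1, -1, 1, 1, 0, 0; Σd² = 4
ρ = 1 − 6Σd² / [n(n²−1)] = 1 − 6×4 / (6×35) = 1 − 24/210 ≈ 0.886

0.886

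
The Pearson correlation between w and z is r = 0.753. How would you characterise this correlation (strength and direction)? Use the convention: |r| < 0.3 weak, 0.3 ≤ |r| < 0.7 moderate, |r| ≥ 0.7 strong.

r = 0.753 > 0 so the relationship is positive.
|r| = 0.753, which falls in the strong range.

strong positive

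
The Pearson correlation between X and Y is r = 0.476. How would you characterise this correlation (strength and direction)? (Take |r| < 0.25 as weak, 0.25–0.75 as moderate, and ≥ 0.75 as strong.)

moderate positive

r = 0.476 > 0 so the relationship is positive.
|r| = 0.476, which falls in the moderate range.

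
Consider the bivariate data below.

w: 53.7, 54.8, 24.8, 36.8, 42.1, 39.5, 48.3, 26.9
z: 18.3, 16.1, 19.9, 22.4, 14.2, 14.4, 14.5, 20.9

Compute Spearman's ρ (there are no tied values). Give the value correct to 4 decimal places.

Rank w: 7, 8, 1, 3, 5, 4, 6, 2
Rank z: 5, 4, 6, 8, 1, 2, 3, 7
d = rank(w) − rank(z): 2, 4, -5, -5, 4, 2, 3, -5; Σd² = 124
ρ = 1 − 6Σd² / [n(n²−1)] = 1 − 6×124 / (8×63) = 1 − 744/504 ≈ -0.4762

-0.4762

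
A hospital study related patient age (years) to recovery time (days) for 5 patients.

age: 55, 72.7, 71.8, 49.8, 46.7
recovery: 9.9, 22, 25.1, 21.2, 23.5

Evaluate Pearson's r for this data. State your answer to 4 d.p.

0.2658

n = 5, Σx = 296, Σy = 101.7, Σx² = 18126.46, Σy² = 2213.71, Σxy = 6099.29
nΣxy − ΣxΣy = 30496.45 − 30103.2 = 393.25
nΣx² − (Σx)² = 90632.3 − 87616 = 3016.3; nΣy² − (Σy)² = 11068.55 − 10342.89 = 725.66
r = 393.25 / √(3016.3 × 725.66) = 393.25 / 1479.4622 ≈ 0.2658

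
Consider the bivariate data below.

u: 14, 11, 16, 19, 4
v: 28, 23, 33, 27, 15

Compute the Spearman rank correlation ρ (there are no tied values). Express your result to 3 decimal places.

Rank u: 3, 2, 4, 5, 1
Rank v: 4, 2, 5, 3, 1
d = rank(u) − rank(v): -1, 0, -1, 2, 0; Σd² = 6
ρ = 1 − 6Σd² / [n(n²−1)] = 1 − 6×6 / (5×24) = 1 − 36/120 ≈ 0.700

0.700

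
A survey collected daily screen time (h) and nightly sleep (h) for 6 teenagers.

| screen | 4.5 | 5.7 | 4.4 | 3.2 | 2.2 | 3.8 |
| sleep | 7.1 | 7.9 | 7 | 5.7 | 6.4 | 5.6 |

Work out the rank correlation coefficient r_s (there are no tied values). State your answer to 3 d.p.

0.771

Rank screen: 5, 6, 4, 2, 1, 3
Rank sleep: 5, 6, 4, 2, 3, 1
d = rank(screen) − rank(sleep): 0, 0, 0, 0, -2, 2; Σd² = 8
ρ = 1 − 6Σd² / [n(n²−1)] = 1 − 6×8 / (6×35) = 1 − 48/210 ≈ 0.771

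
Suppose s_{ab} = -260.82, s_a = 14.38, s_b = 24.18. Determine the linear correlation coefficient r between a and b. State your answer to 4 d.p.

-0.7501

r = Cov(a,b) / (s_a · s_b) = -260.82 / (14.38 × 24.18)
  = -260.82 / 347.7084 ≈ -0.7501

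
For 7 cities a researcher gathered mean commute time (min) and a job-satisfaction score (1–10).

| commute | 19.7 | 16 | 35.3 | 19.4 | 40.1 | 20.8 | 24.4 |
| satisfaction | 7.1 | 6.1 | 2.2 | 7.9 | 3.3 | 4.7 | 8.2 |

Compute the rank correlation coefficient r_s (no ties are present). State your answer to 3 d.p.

Rank commute: 3, 1, 6, 2, 7, 4, 5
Rank satisfaction: 5, 4, 1, 6, 2, 3, 7
d = rank(commute) − rank(satisfaction): -2, -3, 5, -4, 5, 1, -2; Σd² = 84
ρ = 1 − 6Σd² / [n(n²−1)] = 1 − 6×84 / (7×48) = 1 − 504/336 ≈ -0.500

-0.500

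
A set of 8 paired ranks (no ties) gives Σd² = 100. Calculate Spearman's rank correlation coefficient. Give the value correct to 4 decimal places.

ρ = 1 − 6Σd² / [n(n²−1)] = 1 − 6×100 / (8×63)
  = 1 − 600/504 = 1 − 1.19048 ≈ -0.1905

-0.1905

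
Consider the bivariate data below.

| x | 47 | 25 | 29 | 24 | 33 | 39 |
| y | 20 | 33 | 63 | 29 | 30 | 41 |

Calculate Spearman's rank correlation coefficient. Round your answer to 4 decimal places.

-0.1429

Rank x: 6, 2, 3, 1, 4, 5
Rank y: 1, 4, 6, 2, 3, 5
d = rank(x) − rank(y): 5, -2, -3, -1, 1, 0; Σd² = 40
ρ = 1 − 6Σd² / [n(n²−1)] = 1 − 6×40 / (6×35) = 1 − 240/210 ≈ -0.1429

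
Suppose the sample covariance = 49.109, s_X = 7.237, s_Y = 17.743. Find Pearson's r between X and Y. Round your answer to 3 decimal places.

0.382

r = Cov(X,Y) / (s_X · s_Y) = 49.109 / (7.237 × 17.743)
  = 49.109 / 128.4061 ≈ 0.382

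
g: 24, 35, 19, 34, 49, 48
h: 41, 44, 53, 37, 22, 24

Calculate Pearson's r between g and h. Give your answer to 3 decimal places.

-0.932

n = 6, Σg = 209, Σh = 221, Σg² = 8023, Σh² = 8855, Σgh = 7019
nΣgh − ΣgΣh = 42114 − 46189 = -4075
nΣg² − (Σg)² = 48138 − 43681 = 4457; nΣh² − (Σh)² = 53130 − 48841 = 4289
r = -4075 / √(4457 × 4289) = -4075 / 4372.1932 ≈ -0.932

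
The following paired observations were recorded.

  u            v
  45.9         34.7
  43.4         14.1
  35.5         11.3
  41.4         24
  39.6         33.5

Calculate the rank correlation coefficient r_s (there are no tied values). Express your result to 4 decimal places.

Rank u: 5, 4, 1, 3, 2
Rank v: 5, 2, 1, 3, 4
d = rank(u) − rank(v): 0, 2, 0, 0, -2; Σd² = 8
ρ = 1 − 6Σd² / [n(n²−1)] = 1 − 6×8 / (5×24) = 1 − 48/120 ≈ 0.6000

0.6000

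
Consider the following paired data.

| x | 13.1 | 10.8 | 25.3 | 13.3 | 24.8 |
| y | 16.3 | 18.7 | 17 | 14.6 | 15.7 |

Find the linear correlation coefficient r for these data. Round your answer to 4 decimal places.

-0.1826

n = 5, Σx = 87.3, Σy = 82.3, Σx² = 1720.27, Σy² = 1364.03, Σxy = 1429.13
nΣxy − ΣxΣy = 7145.65 − 7184.79 = -39.14
nΣx² − (Σx)² = 8601.35 − 7621.29 = 980.06; nΣy² − (Σy)² = 6820.15 − 6773.29 = 46.86
r = -39.14 / √(980.06 × 46.86) = -39.14 / 214.3026 ≈ -0.1826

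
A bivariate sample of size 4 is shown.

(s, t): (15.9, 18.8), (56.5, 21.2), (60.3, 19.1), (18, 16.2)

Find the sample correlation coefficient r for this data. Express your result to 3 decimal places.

0.699

n = 4, Σs = 150.7, Σt = 75.3, Σs² = 7405.15, Σt² = 1430.13, Σst = 2940.05
nΣst − ΣsΣt = 11760.2 − 11347.71 = 412.49
nΣs² − (Σs)² = 29620.6 − 22710.49 = 6910.11; nΣt² − (Σt)² = 5720.52 − 5670.09 = 50.43
r = 412.49 / √(6910.11 × 50.43) = 412.49 / 590.3193 ≈ 0.699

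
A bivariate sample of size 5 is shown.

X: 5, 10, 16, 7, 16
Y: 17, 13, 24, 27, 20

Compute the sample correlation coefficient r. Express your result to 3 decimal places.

0.153

n = 5, ΣX = 54, ΣY = 101, ΣX² = 686, ΣY² = 2163, ΣXY = 1108
nΣXY − ΣXΣY = 5540 − 5454 = 86
nΣX² − (ΣX)² = 3430 − 2916 = 514; nΣY² − (ΣY)² = 10815 − 10201 = 614
r = 86 / √(514 × 614) = 86 / 561.7793 ≈ 0.153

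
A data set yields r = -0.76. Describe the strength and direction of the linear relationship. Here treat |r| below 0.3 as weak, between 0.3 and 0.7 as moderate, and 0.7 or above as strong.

r = -0.76 < 0 so the relationship is negative.
|r| = 0.76, which falls in the strong range.

strong negative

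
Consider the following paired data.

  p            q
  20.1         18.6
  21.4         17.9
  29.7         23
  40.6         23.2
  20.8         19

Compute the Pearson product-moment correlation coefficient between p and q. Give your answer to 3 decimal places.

0.893

n = 5, Σp = 132.6, Σq = 101.7, Σp² = 3825.06, Σq² = 2094.61, Σpq = 2777.14
nΣpq − ΣpΣq = 13885.7 − 13485.42 = 400.28
nΣp² − (Σp)² = 19125.3 − 17582.76 = 1542.54; nΣq² − (Σq)² = 10473.05 − 10342.89 = 130.16
r = 400.28 / √(1542.54 × 130.16) = 400.28 / 448.0815 ≈ 0.893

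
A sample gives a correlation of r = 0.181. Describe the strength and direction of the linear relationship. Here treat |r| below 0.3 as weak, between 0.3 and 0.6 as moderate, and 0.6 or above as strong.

r = 0.181 > 0 so the relationship is positive.
|r| = 0.181, which falls in the weak range.

weak positive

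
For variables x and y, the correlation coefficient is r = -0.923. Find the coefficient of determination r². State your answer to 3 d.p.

r² = (-0.923)² = 0.852

0.852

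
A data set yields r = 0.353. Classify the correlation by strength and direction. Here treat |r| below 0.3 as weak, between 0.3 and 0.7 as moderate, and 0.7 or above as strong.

moderate positive

r = 0.353 > 0 so the relationship is positive.
|r| = 0.353, which falls in the moderate range.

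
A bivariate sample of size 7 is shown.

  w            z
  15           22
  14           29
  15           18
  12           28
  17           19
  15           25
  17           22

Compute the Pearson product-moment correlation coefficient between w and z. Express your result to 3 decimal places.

n = 7, Σw = 105, Σz = 163, Σw² = 1593, Σz² = 3903, Σwz = 2414
nΣwz − ΣwΣz = 16898 − 17115 = -217
nΣw² − (Σw)² = 11151 − 11025 = 126; nΣz² − (Σz)² = 27321 − 26569 = 752
r = -217 / √(126 × 752) = -217 / 307.8181 ≈ -0.705

-0.705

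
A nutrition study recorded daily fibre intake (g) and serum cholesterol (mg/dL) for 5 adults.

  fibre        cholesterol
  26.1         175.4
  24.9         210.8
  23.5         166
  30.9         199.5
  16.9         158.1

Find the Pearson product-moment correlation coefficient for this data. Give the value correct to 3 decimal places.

n = 5, Σx = 122.3, Σy = 909.8, Σx² = 3093.89, Σy² = 167553.66, Σxy = 22564.3
nΣxy − ΣxΣy = 112821.5 − 111268.54 = 1552.96
nΣx² − (Σx)² = 15469.45 − 14957.29 = 512.16; nΣy² − (Σy)² = 837768.3 − 827736.04 = 10032.26
r = 1552.96 / √(512.16 × 10032.26) = 1552.96 / 2266.7427 ≈ 0.685

0.685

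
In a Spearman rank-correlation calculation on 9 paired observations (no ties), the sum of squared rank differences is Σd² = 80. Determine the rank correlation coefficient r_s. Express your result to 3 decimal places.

0.333

ρ = 1 − 6Σd² / [n(n²−1)] = 1 − 6×80 / (9×80)
  = 1 − 480/720 = 1 − 0.6667 ≈ 0.333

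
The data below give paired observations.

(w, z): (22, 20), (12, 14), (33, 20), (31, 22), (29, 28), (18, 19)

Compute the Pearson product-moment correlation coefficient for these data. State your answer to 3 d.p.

0.702

n = 6, Σw = 145, Σz = 123, Σw² = 3843, Σz² = 2625, Σwz = 3104
nΣwz − ΣwΣz = 18624 − 17835 = 789
nΣw² − (Σw)² = 23058 − 21025 = 2033; nΣz² − (Σz)² = 15750 − 15129 = 621
r = 789 / √(2033 × 621) = 789 / 1123.6071 ≈ 0.702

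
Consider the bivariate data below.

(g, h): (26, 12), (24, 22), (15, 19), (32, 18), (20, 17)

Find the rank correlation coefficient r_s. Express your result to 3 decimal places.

Rank g: 4, 3, 1, 5, 2
Rank h: 1, 5, 4, 3, 2
d = rank(g) − rank(h): 3, -2, -3, 2, 0; Σd² = 26
ρ = 1 − 6Σd² / [n(n²−1)] = 1 − 6×26 / (5×24) = 1 − 156/120 ≈ -0.300

-0.300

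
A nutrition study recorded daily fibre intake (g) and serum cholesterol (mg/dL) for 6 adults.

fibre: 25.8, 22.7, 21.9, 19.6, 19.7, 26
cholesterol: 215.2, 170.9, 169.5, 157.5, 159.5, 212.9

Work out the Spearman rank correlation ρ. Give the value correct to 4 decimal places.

0.9429

Rank fibre: 5, 4, 3, 1, 2, 6
Rank cholesterol: 6, 4, 3, 1, 2, 5
d = rank(fibre) − rank(cholesterol): -1, 0, 0, 0, 0, 1; Σd² = 2
ρ = 1 − 6Σd² / [n(n²−1)] = 1 − 6×2 / (6×35) = 1 − 12/210 ≈ 0.9429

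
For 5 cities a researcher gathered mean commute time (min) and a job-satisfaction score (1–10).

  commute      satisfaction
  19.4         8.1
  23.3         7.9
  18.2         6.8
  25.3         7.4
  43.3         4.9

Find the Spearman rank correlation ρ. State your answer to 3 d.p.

-0.400

Rank commute: 2, 3, 1, 4, 5
Rank satisfaction: 5, 4, 2, 3, 1
d = rank(commute) − rank(satisfaction): -3, -1, -1, 1, 4; Σd² = 28
ρ = 1 − 6Σd² / [n(n²−1)] = 1 − 6×28 / (5×24) = 1 − 168/120 ≈ -0.400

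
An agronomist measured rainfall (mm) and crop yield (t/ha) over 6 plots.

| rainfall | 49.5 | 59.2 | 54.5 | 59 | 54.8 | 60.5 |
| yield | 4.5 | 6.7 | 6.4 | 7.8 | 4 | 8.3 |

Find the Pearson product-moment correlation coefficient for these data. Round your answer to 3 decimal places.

0.817

n = 6, Σx = 337.5, Σy = 37.7, Σx² = 19069.43, Σy² = 251.83, Σxy = 2149.74
nΣxy − ΣxΣy = 12898.44 − 12723.75 = 174.69
nΣx² − (Σx)² = 114416.58 − 113906.25 = 510.33; nΣy² − (Σy)² = 1510.98 − 1421.29 = 89.69
r = 174.69 / √(510.33 × 89.69) = 174.69 / 213.9427 ≈ 0.817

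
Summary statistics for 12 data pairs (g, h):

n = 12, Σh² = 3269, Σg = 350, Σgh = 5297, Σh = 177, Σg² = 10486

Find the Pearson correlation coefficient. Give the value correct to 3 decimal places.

r = (nΣgh − ΣgΣh) / √[(nΣg² − (Σg)²)(nΣh² − (Σh)²)]
Numerator: 12×5297 − 350×177 = 1614
Denominator: √[(125832 − 122500)(39228 − 31329)] = √[3332 × 7899] = 5130.2503
r = 1614 / 5130.2503 ≈ 0.315

0.315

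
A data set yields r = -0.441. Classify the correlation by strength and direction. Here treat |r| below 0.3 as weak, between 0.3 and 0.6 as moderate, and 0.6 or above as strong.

moderate negative

r = -0.441 < 0 so the relationship is negative.
|r| = 0.441, which falls in the moderate range.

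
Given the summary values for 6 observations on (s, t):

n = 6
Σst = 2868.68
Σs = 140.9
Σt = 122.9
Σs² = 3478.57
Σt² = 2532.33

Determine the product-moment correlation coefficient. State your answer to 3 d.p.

-0.346

r = (nΣst − ΣsΣt) / √[(nΣs² − (Σs)²)(nΣt² − (Σt)²)]
Numerator: 6×2868.68 − 140.9×122.9 = -104.53
Denominator: √[(20871.42 − 19852.81)(15193.98 − 15104.41)] = √[1018.61 × 89.57] = 302.0545
r = -104.53 / 302.0545 ≈ -0.346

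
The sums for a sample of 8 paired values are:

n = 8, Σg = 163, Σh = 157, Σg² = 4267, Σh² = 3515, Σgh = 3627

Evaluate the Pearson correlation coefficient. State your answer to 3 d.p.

r = (nΣgh − ΣgΣh) / √[(nΣg² − (Σg)²)(nΣh² − (Σh)²)]
Numerator: 8×3627 − 163×157 = 3425
Denominator: √[(34136 − 26569)(28120 − 24649)] = √[7567 × 3471] = 5124.9446
r = 3425 / 5124.9446 ≈ 0.668

0.668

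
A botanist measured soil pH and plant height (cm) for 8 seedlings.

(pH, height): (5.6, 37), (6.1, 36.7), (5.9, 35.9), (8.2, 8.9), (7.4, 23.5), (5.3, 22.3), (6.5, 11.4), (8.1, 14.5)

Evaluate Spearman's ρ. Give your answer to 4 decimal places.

-0.6429

Rank pH: 2, 4, 3, 8, 6, 1, 5, 7
Rank height: 8, 7, 6, 1, 5, 4, 2, 3
d = rank(pH) − rank(height): -6, -3, -3, 7, 1, -3, 3, 4; Σd² = 138
ρ = 1 − 6Σd² / [n(n²−1)] = 1 − 6×138 / (8×63) = 1 − 828/504 ≈ -0.6429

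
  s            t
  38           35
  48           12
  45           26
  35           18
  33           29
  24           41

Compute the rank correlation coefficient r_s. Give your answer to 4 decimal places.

-0.7143

Rank s: 4, 6, 5, 3, 2, 1
Rank t: 5, 1, 3, 2, 4, 6
d = rank(s) − rank(t): -1, 5, 2, 1, -2, -5; Σd² = 60
ρ = 1 − 6Σd² / [n(n²−1)] = 1 − 6×60 / (6×35) = 1 − 360/210 ≈ -0.7143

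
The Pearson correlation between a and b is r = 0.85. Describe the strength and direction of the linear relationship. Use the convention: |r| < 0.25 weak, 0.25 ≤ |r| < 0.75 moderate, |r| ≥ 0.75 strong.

r = 0.85 > 0 so the relationship is positive.
|r| = 0.85, which falls in the strong range.

strong positive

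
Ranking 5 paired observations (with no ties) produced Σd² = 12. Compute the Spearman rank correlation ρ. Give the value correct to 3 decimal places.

0.400

ρ = 1 − 6Σd² / [n(n²−1)] = 1 − 6×12 / (5×24)
  = 1 − 72/120 = 1 − 0.6000 ≈ 0.400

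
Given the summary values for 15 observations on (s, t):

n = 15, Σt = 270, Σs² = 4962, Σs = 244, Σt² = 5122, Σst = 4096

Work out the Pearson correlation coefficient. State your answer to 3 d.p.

-0.580

r = (nΣst − ΣsΣt) / √[(nΣs² − (Σs)²)(nΣt² − (Σt)²)]
Numerator: 15×4096 − 244×270 = -4440
Denominator: √[(74430 − 59536)(76830 − 72900)] = √[14894 × 3930] = 7650.7137
r = -4440 / 7650.7137 ≈ -0.580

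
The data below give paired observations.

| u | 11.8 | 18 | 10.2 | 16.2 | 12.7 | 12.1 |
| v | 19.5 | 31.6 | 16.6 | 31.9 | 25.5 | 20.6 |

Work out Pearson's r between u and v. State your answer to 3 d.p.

n = 6, Σu = 81, Σv = 145.7, Σu² = 1137.42, Σv² = 3746.59, Σuv = 2058.11
nΣuv − ΣuΣv = 12348.66 − 11801.7 = 546.96
nΣu² − (Σu)² = 6824.52 − 6561 = 263.52; nΣv² − (Σv)² = 22479.54 − 21228.49 = 1251.05
r = 546.96 / √(263.52 × 1251.05) = 546.96 / 574.1748 ≈ 0.953

0.953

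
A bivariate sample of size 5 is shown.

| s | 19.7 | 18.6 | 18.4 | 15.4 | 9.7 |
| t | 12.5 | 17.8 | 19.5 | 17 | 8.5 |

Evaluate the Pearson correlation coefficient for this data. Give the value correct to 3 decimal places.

0.667

n = 5, Σs = 81.8, Σt = 75.3, Σs² = 1403.86, Σt² = 1214.59, Σst = 1280.38
nΣst − ΣsΣt = 6401.9 − 6159.54 = 242.36
nΣs² − (Σs)² = 7019.3 − 6691.24 = 328.06; nΣt² − (Σt)² = 6072.95 − 5670.09 = 402.86
r = 242.36 / √(328.06 × 402.86) = 242.36 / 363.5413 ≈ 0.667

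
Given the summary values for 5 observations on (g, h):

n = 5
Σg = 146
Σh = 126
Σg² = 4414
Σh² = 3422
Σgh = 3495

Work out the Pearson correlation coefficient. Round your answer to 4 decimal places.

-0.9548

r = (nΣgh − ΣgΣh) / √[(nΣg² − (Σg)²)(nΣh² − (Σh)²)]
Numerator: 5×3495 − 146×126 = -921
Denominator: √[(22070 − 21316)(17110 − 15876)] = √[754 × 1234] = 964.5911
r = -921 / 964.5911 ≈ -0.9548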